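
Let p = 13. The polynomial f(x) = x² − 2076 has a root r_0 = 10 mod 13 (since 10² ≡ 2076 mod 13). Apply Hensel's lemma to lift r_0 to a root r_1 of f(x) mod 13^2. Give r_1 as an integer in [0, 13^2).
r_1 = 75 (mod 169)

Hensel's recurrence: r_{i+1} = r_i − f(r_i)·(f′(r_i))^{-1} mod 13^{i+2}, with f′(x) = 2x. Iterate:
  r_0 = 10 (mod 13)
  r_1 = 75 (mod 169)
Final: r_1 = 75, and one checks f(r_1) ≡ 0 mod 13^2.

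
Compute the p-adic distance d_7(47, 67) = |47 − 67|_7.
d_7(47, 67) = 1

Step 1 — x − y = 47 − 67 = -20. Step 2 — v_7(-20) = 0 (factor: -20 = −(7^0 · 20); the sign does not affect v_p). Step 3 — |x − y|_7 = 7^{0} = 1.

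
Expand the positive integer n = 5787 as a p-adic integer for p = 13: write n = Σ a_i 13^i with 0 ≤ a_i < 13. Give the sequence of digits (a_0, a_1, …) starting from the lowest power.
(a_0, a_1, …) = (2, 3, 8, 2)

Repeated division by 13 gives the digits low-to-high: 5787 = 2 + 3·13^1 + 8·13^2 + 2·13^3. Digit sequence: (2, 3, 8, 2).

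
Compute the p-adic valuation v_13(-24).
v_13(-24) = 0

v_13(n) is the largest exponent k such that 13^k divides n. Factor out: -24 = -13^0 · 24. (Sign doesn't affect v_p.) So v_13(-24) = 0.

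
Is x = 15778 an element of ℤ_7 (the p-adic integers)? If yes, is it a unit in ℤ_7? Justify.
x ∈ ℤ_7 but not a unit; v_7(x) = 3 > 0

ℤ_7 = {x ∈ ℚ_7 : v_7(x) ≥ 0} and ℤ_7^× = {x ∈ ℤ_7 : v_7(x) = 0}. Here v_7(15778) = v_7(num) − v_7(den) = 3; compare against these criteria.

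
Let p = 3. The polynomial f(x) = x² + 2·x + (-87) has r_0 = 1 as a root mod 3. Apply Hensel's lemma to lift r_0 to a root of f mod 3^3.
r_2 = 13 (mod 27)

Hensel: r_{i+1} = r_i − f(r_i)·(f′(r_i))^{-1} mod 3^{i+2}, f′(x) = 2x + 2. Iterate:
  r_0 = 1 (mod 3)
  r_1 = 4 (mod 9)
  r_2 = 13 (mod 27)
Final: r = 13 satisfies f(r) ≡ 0 mod 3^3.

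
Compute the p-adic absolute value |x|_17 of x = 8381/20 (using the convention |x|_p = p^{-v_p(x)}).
|8381/20|_17 = 1/289

Step 1 — compute v_17(x) by factoring powers of 17 out of the numerator and denominator: v_17(8381/20) = 2. Step 2 — apply |x|_p = p^{-v_p(x)} = 17^{-2} = 1/289.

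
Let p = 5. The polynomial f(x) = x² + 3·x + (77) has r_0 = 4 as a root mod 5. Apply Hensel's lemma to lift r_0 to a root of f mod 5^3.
r_2 = 49 (mod 125)

Hensel: r_{i+1} = r_i − f(r_i)·(f′(r_i))^{-1} mod 5^{i+2}, f′(x) = 2x + 3. Iterate:
  r_0 = 4 (mod 5)
  r_1 = 24 (mod 25)
  r_2 = 49 (mod 125)
Final: r = 49 satisfies f(r) ≡ 0 mod 5^3.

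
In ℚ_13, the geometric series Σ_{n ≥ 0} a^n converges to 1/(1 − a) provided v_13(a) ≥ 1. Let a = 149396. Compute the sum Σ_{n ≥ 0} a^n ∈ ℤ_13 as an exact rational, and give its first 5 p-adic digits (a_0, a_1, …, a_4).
Σ a^n = 1/(1 − a) = -1/149395;  first 5 digits = (1, 0, 0, 3, 5)

v_13(a) = 3 ≥ 1, so the series converges in ℤ_13 to 1/(1 − a) = 1/(1 − 149396) = -1/149395. Expand this rational in ℤ_13: compute digits iteratively via d_i = x_i mod 13, x_{i+1} = (x_i − d_i)/13. The first 5 digits are (1, 0, 0, 3, 5).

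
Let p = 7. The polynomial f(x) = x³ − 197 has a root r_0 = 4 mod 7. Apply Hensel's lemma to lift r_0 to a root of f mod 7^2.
r_1 = 18 (mod 49)

Hensel: r_{i+1} = r_i − f(r_i)/f′(r_i) mod 7^{i+2}, where f′(x) = 3x². Iterate:
  r_0 = 4 (mod 7)
  r_1 = 18 (mod 49)
Final: r = 18 with f(r) ≡ 0 mod 7^2.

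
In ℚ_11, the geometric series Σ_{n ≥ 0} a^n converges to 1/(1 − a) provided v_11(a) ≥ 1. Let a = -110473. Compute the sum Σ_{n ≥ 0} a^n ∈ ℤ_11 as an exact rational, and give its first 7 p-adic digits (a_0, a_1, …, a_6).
Σ a^n = 1/(1 − a) = 1/110474;  first 7 digits = (1, 0, 0, 5, 3, 10, 2)

v_11(a) = 3 ≥ 1, so the series converges in ℤ_11 to 1/(1 − a) = 1/(1 − (-110473)) = 1/110474. Expand this rational in ℤ_11: compute digits iteratively via d_i = x_i mod 11, x_{i+1} = (x_i − d_i)/11. The first 7 digits are (1, 0, 0, 5, 3, 10, 2).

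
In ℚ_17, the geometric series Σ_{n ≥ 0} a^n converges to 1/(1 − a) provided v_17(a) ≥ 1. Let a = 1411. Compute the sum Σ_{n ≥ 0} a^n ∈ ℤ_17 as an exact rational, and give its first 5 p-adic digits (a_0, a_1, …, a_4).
Σ a^n = 1/(1 − a) = -1/1410;  first 5 digits = (1, 15, 8, 6, 14)

v_17(a) = 1 ≥ 1, so the series converges in ℤ_17 to 1/(1 − a) = 1/(1 − 1411) = -1/1410. Expand this rational in ℤ_17: compute digits iteratively via d_i = x_i mod 17, x_{i+1} = (x_i − d_i)/17. The first 5 digits are (1, 15, 8, 6, 14).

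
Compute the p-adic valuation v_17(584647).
v_17(584647) = 4

v_17(n) is the largest exponent k such that 17^k divides n. Factor out: 584647 = 17^4 · 7. (Sign doesn't affect v_p.) So v_17(584647) = 4.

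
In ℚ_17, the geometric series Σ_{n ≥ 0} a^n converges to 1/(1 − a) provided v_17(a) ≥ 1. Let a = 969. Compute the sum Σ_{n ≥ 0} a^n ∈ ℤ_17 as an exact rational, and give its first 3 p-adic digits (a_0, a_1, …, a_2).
Σ a^n = 1/(1 − a) = -1/968;  first 3 digits = (1, 6, 5)

v_17(a) = 1 ≥ 1, so the series converges in ℤ_17 to 1/(1 − a) = 1/(1 − 969) = -1/968. Expand this rational in ℤ_17: compute digits iteratively via d_i = x_i mod 17, x_{i+1} = (x_i − d_i)/17. The first 3 digits are (1, 6, 5).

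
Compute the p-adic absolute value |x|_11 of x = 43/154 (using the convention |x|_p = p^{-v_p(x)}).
|43/154|_11 = 11

Step 1 — compute v_11(x) by factoring powers of 11 out of the numerator and denominator: v_11(43/154) = -1. Step 2 — apply |x|_p = p^{-v_p(x)} = 11^{1} = 11.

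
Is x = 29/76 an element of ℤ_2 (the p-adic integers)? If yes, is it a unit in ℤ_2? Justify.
x ∉ ℤ_2 (v_2(x) = -2 < 0)

ℤ_2 = {x ∈ ℚ_2 : v_2(x) ≥ 0} and ℤ_2^× = {x ∈ ℤ_2 : v_2(x) = 0}. Here v_2(29/76) = v_2(num) − v_2(den) = -2; compare against these criteria.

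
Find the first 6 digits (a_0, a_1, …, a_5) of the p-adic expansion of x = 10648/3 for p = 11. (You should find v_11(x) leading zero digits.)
(a_0, …, a_5) = (0, 0, 0, 10, 3, 7)

v_11(10648/3) = 3, so a_0 = ... = a_2 = 0. Factor out: x = 11^3 · u with u = 8/3 a unit in ℤ_11. Expand u iteratively via a_{v+i} = u_i mod 11, u_{i+1} = (u_i − a_{v+i})/11:
  u_0 = 8/3;  a_3 = 10;  u_1 = (u_0 − 10)/11 = -2/3
  u_1 = -2/3;  a_4 = 3;  u_2 = (u_1 − 3)/11 = -1/3
  u_2 = -1/3;  a_5 = 7;  u_3 = (u_2 − 7)/11 = -2/3
Digits: (0, 0, 0, 10, 3, 7).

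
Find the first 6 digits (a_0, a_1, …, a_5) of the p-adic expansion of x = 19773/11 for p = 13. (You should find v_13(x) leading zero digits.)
(a_0, …, a_5) = (0, 0, 0, 2, 7, 3)

v_13(19773/11) = 3, so a_0 = ... = a_2 = 0. Factor out: x = 13^3 · u with u = 9/11 a unit in ℤ_13. Expand u iteratively via a_{v+i} = u_i mod 13, u_{i+1} = (u_i − a_{v+i})/13:
  u_0 = 9/11;  a_3 = 2;  u_1 = (u_0 − 2)/13 = -1/11
  u_1 = -1/11;  a_4 = 7;  u_2 = (u_1 − 7)/13 = -6/11
  u_2 = -6/11;  a_5 = 3;  u_3 = (u_2 − 3)/13 = -3/11
Digits: (0, 0, 0, 2, 7, 3).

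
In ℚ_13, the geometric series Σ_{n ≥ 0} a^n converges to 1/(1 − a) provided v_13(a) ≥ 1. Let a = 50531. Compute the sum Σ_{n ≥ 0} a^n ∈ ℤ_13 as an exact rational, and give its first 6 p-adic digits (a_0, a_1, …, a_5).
Σ a^n = 1/(1 − a) = -1/50530;  first 6 digits = (1, 0, 0, 10, 1, 0)

v_13(a) = 3 ≥ 1, so the series converges in ℤ_13 to 1/(1 − a) = 1/(1 − 50531) = -1/50530. Expand this rational in ℤ_13: compute digits iteratively via d_i = x_i mod 13, x_{i+1} = (x_i − d_i)/13. The first 6 digits are (1, 0, 0, 10, 1, 0).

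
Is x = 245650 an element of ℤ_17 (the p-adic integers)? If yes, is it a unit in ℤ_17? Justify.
x ∈ ℤ_17 but not a unit; v_17(x) = 3 > 0

ℤ_17 = {x ∈ ℚ_17 : v_17(x) ≥ 0} and ℤ_17^× = {x ∈ ℤ_17 : v_17(x) = 0}. Here v_17(245650) = v_17(num) − v_17(den) = 3; compare against these criteria.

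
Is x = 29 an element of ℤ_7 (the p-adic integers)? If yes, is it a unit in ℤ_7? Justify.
x ∈ ℤ_7^× (unit); v_7(x) = 0

ℤ_7 = {x ∈ ℚ_7 : v_7(x) ≥ 0} and ℤ_7^× = {x ∈ ℤ_7 : v_7(x) = 0}. Here v_7(29) = v_7(num) − v_7(den) = 0; compare against these criteria.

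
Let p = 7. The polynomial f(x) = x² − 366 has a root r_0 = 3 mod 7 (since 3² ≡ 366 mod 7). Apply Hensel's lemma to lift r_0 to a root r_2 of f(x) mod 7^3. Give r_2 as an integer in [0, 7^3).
r_2 = 87 (mod 343)

Hensel's recurrence: r_{i+1} = r_i − f(r_i)·(f′(r_i))^{-1} mod 7^{i+2}, with f′(x) = 2x. Iterate:
  r_0 = 3 (mod 7)
  r_1 = 38 (mod 49)
  r_2 = 87 (mod 343)
Final: r_2 = 87, and one checks f(r_2) ≡ 0 mod 7^3.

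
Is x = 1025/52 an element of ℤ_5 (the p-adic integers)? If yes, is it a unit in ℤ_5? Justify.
x ∈ ℤ_5 but not a unit; v_5(x) = 2 > 0

ℤ_5 = {x ∈ ℚ_5 : v_5(x) ≥ 0} and ℤ_5^× = {x ∈ ℤ_5 : v_5(x) = 0}. Here v_5(1025/52) = v_5(num) − v_5(den) = 2; compare against these criteria.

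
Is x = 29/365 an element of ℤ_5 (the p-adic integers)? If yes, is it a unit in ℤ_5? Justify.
x ∉ ℤ_5 (v_5(x) = -1 < 0)

ℤ_5 = {x ∈ ℚ_5 : v_5(x) ≥ 0} and ℤ_5^× = {x ∈ ℤ_5 : v_5(x) = 0}. Here v_5(29/365) = v_5(num) − v_5(den) = -1; compare against these criteria.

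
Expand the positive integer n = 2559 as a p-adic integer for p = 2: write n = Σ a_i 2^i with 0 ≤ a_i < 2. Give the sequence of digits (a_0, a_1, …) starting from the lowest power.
(a_0, a_1, …) = (1, 1, 1, 1, 1, 1, 1, 1, 1, 0, 0, 1)

Repeated division by 2 gives the digits low-to-high: 2559 = 1 + 1·2^1 + 1·2^2 + 1·2^3 + 1·2^4 + 1·2^5 + 1·2^6 + 1·2^7 + 1·2^8 + 1·2^11. Digit sequence: (1, 1, 1, 1, 1, 1, 1, 1, 1, 0, 0, 1).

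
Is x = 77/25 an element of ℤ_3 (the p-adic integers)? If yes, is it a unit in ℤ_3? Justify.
x ∈ ℤ_3^× (unit); v_3(x) = 0

ℤ_3 = {x ∈ ℚ_3 : v_3(x) ≥ 0} and ℤ_3^× = {x ∈ ℤ_3 : v_3(x) = 0}. Here v_3(77/25) = v_3(num) − v_3(den) = 0; compare against these criteria.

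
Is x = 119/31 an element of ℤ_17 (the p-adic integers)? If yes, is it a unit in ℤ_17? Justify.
x ∈ ℤ_17 but not a unit; v_17(x) = 1 > 0

ℤ_17 = {x ∈ ℚ_17 : v_17(x) ≥ 0} and ℤ_17^× = {x ∈ ℤ_17 : v_17(x) = 0}. Here v_17(119/31) = v_17(num) − v_17(den) = 1; compare against these criteria.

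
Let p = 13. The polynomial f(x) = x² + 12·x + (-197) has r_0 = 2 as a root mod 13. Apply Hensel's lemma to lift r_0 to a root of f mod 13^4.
r_3 = 12508 (mod 28561)

Hensel: r_{i+1} = r_i − f(r_i)·(f′(r_i))^{-1} mod 13^{i+2}, f′(x) = 2x + 12. Iterate:
  r_0 = 2 (mod 13)
  r_1 = 2 (mod 169)
  r_2 = 1523 (mod 2197)
  r_3 = 12508 (mod 28561)
Final: r = 12508 satisfies f(r) ≡ 0 mod 13^4.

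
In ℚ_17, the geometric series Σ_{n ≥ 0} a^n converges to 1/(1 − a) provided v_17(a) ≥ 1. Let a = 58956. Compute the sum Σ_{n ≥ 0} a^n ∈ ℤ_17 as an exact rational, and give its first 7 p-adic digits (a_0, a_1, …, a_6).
Σ a^n = 1/(1 − a) = -1/58955;  first 7 digits = (1, 0, 0, 12, 0, 0, 8)

v_17(a) = 3 ≥ 1, so the series converges in ℤ_17 to 1/(1 − a) = 1/(1 − 58956) = -1/58955. Expand this rational in ℤ_17: compute digits iteratively via d_i = x_i mod 17, x_{i+1} = (x_i − d_i)/17. The first 7 digits are (1, 0, 0, 12, 0, 0, 8).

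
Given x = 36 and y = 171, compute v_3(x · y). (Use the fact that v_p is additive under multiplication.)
v_3(6156) = 4

v_p(x) = 2 (factor: 36 = 3^2 · 4); v_p(y) = 2 (factor: 171 = 3^2 · 19). Additivity: v_p(xy) = v_p(x) + v_p(y) = 2 + 2 = 4. (Direct check: xy = 6156 = 3^4 · (76).)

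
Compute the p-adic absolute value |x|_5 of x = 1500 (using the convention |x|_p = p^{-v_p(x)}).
|1500|_5 = 1/125

Step 1 — compute v_5(x) by factoring powers of 5 out of the numerator and denominator: v_5(1500) = 3. Step 2 — apply |x|_p = p^{-v_p(x)} = 5^{-3} = 1/125.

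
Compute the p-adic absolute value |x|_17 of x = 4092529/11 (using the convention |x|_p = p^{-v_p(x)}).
|4092529/11|_17 = 1/83521

Step 1 — compute v_17(x) by factoring powers of 17 out of the numerator and denominator: v_17(4092529/11) = 4. Step 2 — apply |x|_p = p^{-v_p(x)} = 17^{-4} = 1/83521.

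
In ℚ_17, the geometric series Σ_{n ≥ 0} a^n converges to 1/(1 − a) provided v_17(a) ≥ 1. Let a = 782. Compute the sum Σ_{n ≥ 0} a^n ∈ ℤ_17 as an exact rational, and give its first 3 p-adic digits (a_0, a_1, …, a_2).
Σ a^n = 1/(1 − a) = -1/781;  first 3 digits = (1, 12, 10)

v_17(a) = 1 ≥ 1, so the series converges in ℤ_17 to 1/(1 − a) = 1/(1 − 782) = -1/781. Expand this rational in ℤ_17: compute digits iteratively via d_i = x_i mod 17, x_{i+1} = (x_i − d_i)/17. The first 3 digits are (1, 12, 10).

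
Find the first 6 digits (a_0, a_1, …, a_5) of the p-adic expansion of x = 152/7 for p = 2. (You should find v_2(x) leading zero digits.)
(a_0, …, a_5) = (0, 0, 0, 1, 0, 1)

v_2(152/7) = 3, so a_0 = ... = a_2 = 0. Factor out: x = 2^3 · u with u = 19/7 a unit in ℤ_2. Expand u iteratively via a_{v+i} = u_i mod 2, u_{i+1} = (u_i − a_{v+i})/2:
  u_0 = 19/7;  a_3 = 1;  u_1 = (u_0 − 1)/2 = 6/7
  u_1 = 6/7;  a_4 = 0;  u_2 = (u_1 − 0)/2 = 3/7
  u_2 = 3/7;  a_5 = 1;  u_3 = (u_2 − 1)/2 = -2/7
Digits: (0, 0, 0, 1, 0, 1).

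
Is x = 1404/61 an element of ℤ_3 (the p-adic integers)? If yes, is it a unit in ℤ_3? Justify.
x ∈ ℤ_3 but not a unit; v_3(x) = 3 > 0

ℤ_3 = {x ∈ ℚ_3 : v_3(x) ≥ 0} and ℤ_3^× = {x ∈ ℤ_3 : v_3(x) = 0}. Here v_3(1404/61) = v_3(num) − v_3(den) = 3; compare against these criteria.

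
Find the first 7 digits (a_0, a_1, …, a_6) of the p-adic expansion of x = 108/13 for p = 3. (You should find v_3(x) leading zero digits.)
(a_0, …, a_6) = (0, 0, 0, 1, 0, 2, 0)

v_3(108/13) = 3, so a_0 = ... = a_2 = 0. Factor out: x = 3^3 · u with u = 4/13 a unit in ℤ_3. Expand u iteratively via a_{v+i} = u_i mod 3, u_{i+1} = (u_i − a_{v+i})/3:
  u_0 = 4/13;  a_3 = 1;  u_1 = (u_0 − 1)/3 = -3/13
  u_1 = -3/13;  a_4 = 0;  u_2 = (u_1 − 0)/3 = -1/13
  u_2 = -1/13;  a_5 = 2;  u_3 = (u_2 − 2)/3 = -9/13
  u_3 = -9/13;  a_6 = 0;  u_4 = (u_3 − 0)/3 = -3/13
Digits: (0, 0, 0, 1, 0, 2, 0).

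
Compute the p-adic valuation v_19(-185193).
v_19(-185193) = 3

v_19(n) is the largest exponent k such that 19^k divides n. Factor out: -185193 = -19^3 · 27. (Sign doesn't affect v_p.) So v_19(-185193) = 3.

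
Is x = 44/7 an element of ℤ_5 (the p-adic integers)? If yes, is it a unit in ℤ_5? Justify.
x ∈ ℤ_5^× (unit); v_5(x) = 0

ℤ_5 = {x ∈ ℚ_5 : v_5(x) ≥ 0} and ℤ_5^× = {x ∈ ℤ_5 : v_5(x) = 0}. Here v_5(44/7) = v_5(num) − v_5(den) = 0; compare against these criteria.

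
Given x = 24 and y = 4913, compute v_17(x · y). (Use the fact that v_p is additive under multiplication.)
v_17(117912) = 3

v_p(x) = 0 (factor: 24 = 17^0 · 24); v_p(y) = 3 (factor: 4913 = 17^3 · 1). Additivity: v_p(xy) = v_p(x) + v_p(y) = 0 + 3 = 3. (Direct check: xy = 117912 = 17^3 · (24).)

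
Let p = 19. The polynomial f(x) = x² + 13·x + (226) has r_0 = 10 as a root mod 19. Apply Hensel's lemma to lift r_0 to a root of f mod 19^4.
r_3 = 88113 (mod 130321)

Hensel: r_{i+1} = r_i − f(r_i)·(f′(r_i))^{-1} mod 19^{i+2}, f′(x) = 2x + 13. Iterate:
  r_0 = 10 (mod 19)
  r_1 = 29 (mod 361)
  r_2 = 5805 (mod 6859)
  r_3 = 88113 (mod 130321)
Final: r = 88113 satisfies f(r) ≡ 0 mod 19^4.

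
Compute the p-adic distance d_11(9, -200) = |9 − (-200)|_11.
d_11(9, -200) = 1/11

Step 1 — x − y = 9 − (-200) = 209. Step 2 — v_11(209) = 1 (factor: 209 = (11^1 · 19); the sign does not affect v_p). Step 3 — |x − y|_11 = 11^{-1} = 1/11.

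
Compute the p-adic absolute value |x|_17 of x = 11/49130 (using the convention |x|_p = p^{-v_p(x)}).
|11/49130|_17 = 4913

Step 1 — compute v_17(x) by factoring powers of 17 out of the numerator and denominator: v_17(11/49130) = -3. Step 2 — apply |x|_p = p^{-v_p(x)} = 17^{3} = 4913.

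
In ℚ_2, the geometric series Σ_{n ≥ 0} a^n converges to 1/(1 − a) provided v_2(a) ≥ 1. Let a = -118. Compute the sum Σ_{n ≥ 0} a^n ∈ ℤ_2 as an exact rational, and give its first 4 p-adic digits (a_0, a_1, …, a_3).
Σ a^n = 1/(1 − a) = 1/119;  first 4 digits = (1, 1, 1, 0)

v_2(a) = 1 ≥ 1, so the series converges in ℤ_2 to 1/(1 − a) = 1/(1 − (-118)) = 1/119. Expand this rational in ℤ_2: compute digits iteratively via d_i = x_i mod 2, x_{i+1} = (x_i − d_i)/2. The first 4 digits are (1, 1, 1, 0).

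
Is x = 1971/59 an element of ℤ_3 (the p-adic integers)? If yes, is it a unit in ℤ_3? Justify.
x ∈ ℤ_3 but not a unit; v_3(x) = 3 > 0

ℤ_3 = {x ∈ ℚ_3 : v_3(x) ≥ 0} and ℤ_3^× = {x ∈ ℤ_3 : v_3(x) = 0}. Here v_3(1971/59) = v_3(num) − v_3(den) = 3; compare against these criteria.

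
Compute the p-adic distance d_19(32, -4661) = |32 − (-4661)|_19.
d_19(32, -4661) = 1/361

Step 1 — x − y = 32 − (-4661) = 4693. Step 2 — v_19(4693) = 2 (factor: 4693 = (19^2 · 13); the sign does not affect v_p). Step 3 — |x − y|_19 = 19^{-2} = 1/361.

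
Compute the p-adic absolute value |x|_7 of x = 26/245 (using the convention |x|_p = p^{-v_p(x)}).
|26/245|_7 = 49

Step 1 — compute v_7(x) by factoring powers of 7 out of the numerator and denominator: v_7(26/245) = -2. Step 2 — apply |x|_p = p^{-v_p(x)} = 7^{2} = 49.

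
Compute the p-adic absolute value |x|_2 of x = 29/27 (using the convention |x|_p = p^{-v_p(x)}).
|29/27|_2 = 1

Step 1 — compute v_2(x) by factoring powers of 2 out of the numerator and denominator: v_2(29/27) = 0. Step 2 — apply |x|_p = p^{-v_p(x)} = 2^{0} = 1.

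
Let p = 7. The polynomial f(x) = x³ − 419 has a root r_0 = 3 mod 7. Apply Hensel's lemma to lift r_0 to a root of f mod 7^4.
r_3 = 640 (mod 2401)

Hensel: r_{i+1} = r_i − f(r_i)/f′(r_i) mod 7^{i+2}, where f′(x) = 3x². Iterate:
  r_0 = 3 (mod 7)
  r_1 = 3 (mod 49)
  r_2 = 297 (mod 343)
  r_3 = 640 (mod 2401)
Final: r = 640 with f(r) ≡ 0 mod 7^4.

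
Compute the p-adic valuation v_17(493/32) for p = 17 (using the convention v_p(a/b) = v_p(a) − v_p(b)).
v_17(493/32) = 1

Factor powers of 17 from the numerator and denominator of the reduced fraction: 493 = 17^1 · 29 and 32 = 17^0 · 32. Apply v_p(a/b) = v_p(a) − v_p(b): v_17(493/32) = 1 − 0 = 1.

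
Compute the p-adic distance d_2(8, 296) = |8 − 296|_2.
d_2(8, 296) = 1/32

Step 1 — x − y = 8 − 296 = -288. Step 2 — v_2(-288) = 5 (factor: -288 = −(2^5 · 9); the sign does not affect v_p). Step 3 — |x − y|_2 = 2^{-5} = 1/32.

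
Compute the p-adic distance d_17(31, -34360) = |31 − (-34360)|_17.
d_17(31, -34360) = 1/4913

Step 1 — x − y = 31 − (-34360) = 34391. Step 2 — v_17(34391) = 3 (factor: 34391 = (17^3 · 7); the sign does not affect v_p). Step 3 — |x − y|_17 = 17^{-3} = 1/4913.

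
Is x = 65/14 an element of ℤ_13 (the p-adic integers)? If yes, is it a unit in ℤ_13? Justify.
x ∈ ℤ_13 but not a unit; v_13(x) = 1 > 0

ℤ_13 = {x ∈ ℚ_13 : v_13(x) ≥ 0} and ℤ_13^× = {x ∈ ℤ_13 : v_13(x) = 0}. Here v_13(65/14) = v_13(num) − v_13(den) = 1; compare against these criteria.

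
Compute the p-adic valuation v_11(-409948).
v_11(-409948) = 4

v_11(n) is the largest exponent k such that 11^k divides n. Factor out: -409948 = -11^4 · 28. (Sign doesn't affect v_p.) So v_11(-409948) = 4.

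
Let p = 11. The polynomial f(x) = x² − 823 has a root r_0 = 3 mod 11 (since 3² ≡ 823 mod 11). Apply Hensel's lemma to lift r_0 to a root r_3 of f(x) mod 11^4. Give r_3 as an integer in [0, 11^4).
r_3 = 12279 (mod 14641)

Hensel's recurrence: r_{i+1} = r_i − f(r_i)·(f′(r_i))^{-1} mod 11^{i+2}, with f′(x) = 2x. Iterate:
  r_0 = 3 (mod 11)
  r_1 = 58 (mod 121)
  r_2 = 300 (mod 1331)
  r_3 = 12279 (mod 14641)
Final: r_3 = 12279, and one checks f(r_3) ≡ 0 mod 11^4.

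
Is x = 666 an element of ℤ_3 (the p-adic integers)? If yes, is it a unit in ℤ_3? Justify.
x ∈ ℤ_3 but not a unit; v_3(x) = 2 > 0

ℤ_3 = {x ∈ ℚ_3 : v_3(x) ≥ 0} and ℤ_3^× = {x ∈ ℤ_3 : v_3(x) = 0}. Here v_3(666) = v_3(num) − v_3(den) = 2; compare against these criteria.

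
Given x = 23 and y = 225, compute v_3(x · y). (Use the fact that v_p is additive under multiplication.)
v_3(5175) = 2

v_p(x) = 0 (factor: 23 = 3^0 · 23); v_p(y) = 2 (factor: 225 = 3^2 · 25). Additivity: v_p(xy) = v_p(x) + v_p(y) = 0 + 2 = 2. (Direct check: xy = 5175 = 3^2 · (575).)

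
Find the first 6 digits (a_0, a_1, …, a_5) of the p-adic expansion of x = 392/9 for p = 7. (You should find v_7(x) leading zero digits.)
(a_0, …, a_5) = (0, 0, 4, 5, 0, 3)

v_7(392/9) = 2, so a_0 = ... = a_1 = 0. Factor out: x = 7^2 · u with u = 8/9 a unit in ℤ_7. Expand u iteratively via a_{v+i} = u_i mod 7, u_{i+1} = (u_i − a_{v+i})/7:
  u_0 = 8/9;  a_2 = 4;  u_1 = (u_0 − 4)/7 = -4/9
  u_1 = -4/9;  a_3 = 5;  u_2 = (u_1 − 5)/7 = -7/9
  u_2 = -7/9;  a_4 = 0;  u_3 = (u_2 − 0)/7 = -1/9
  u_3 = -1/9;  a_5 = 3;  u_4 = (u_3 − 3)/7 = -4/9
Digits: (0, 0, 4, 5, 0, 3).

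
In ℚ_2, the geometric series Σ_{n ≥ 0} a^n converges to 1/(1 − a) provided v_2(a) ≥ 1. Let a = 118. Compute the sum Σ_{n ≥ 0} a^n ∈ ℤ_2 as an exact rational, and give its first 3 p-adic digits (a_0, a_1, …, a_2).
Σ a^n = 1/(1 − a) = -1/117;  first 3 digits = (1, 1, 0)

v_2(a) = 1 ≥ 1, so the series converges in ℤ_2 to 1/(1 − a) = 1/(1 − 118) = -1/117. Expand this rational in ℤ_2: compute digits iteratively via d_i = x_i mod 2, x_{i+1} = (x_i − d_i)/2. The first 3 digits are (1, 1, 0).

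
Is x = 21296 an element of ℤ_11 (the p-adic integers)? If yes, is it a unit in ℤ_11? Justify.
x ∈ ℤ_11 but not a unit; v_11(x) = 3 > 0

ℤ_11 = {x ∈ ℚ_11 : v_11(x) ≥ 0} and ℤ_11^× = {x ∈ ℤ_11 : v_11(x) = 0}. Here v_11(21296) = v_11(num) − v_11(den) = 3; compare against these criteria.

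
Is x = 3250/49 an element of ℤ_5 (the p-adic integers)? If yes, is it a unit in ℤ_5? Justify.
x ∈ ℤ_5 but not a unit; v_5(x) = 3 > 0

ℤ_5 = {x ∈ ℚ_5 : v_5(x) ≥ 0} and ℤ_5^× = {x ∈ ℤ_5 : v_5(x) = 0}. Here v_5(3250/49) = v_5(num) − v_5(den) = 3; compare against these criteria.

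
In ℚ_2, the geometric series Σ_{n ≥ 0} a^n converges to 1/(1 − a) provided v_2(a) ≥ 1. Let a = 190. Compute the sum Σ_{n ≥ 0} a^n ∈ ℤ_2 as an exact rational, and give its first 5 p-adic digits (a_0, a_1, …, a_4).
Σ a^n = 1/(1 − a) = -1/189;  first 5 digits = (1, 1, 0, 1, 0)

v_2(a) = 1 ≥ 1, so the series converges in ℤ_2 to 1/(1 − a) = 1/(1 − 190) = -1/189. Expand this rational in ℤ_2: compute digits iteratively via d_i = x_i mod 2, x_{i+1} = (x_i − d_i)/2. The first 5 digits are (1, 1, 0, 1, 0).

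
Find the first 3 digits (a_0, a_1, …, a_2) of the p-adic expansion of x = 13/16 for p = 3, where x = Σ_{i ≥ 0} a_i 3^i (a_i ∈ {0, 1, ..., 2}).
(a_0, …, a_2) = (1, 2, 1)

v_3(13/16) = 0 (numerator and denominator both coprime to 3), so x ∈ ℤ_3^×. Compute digits iteratively via a_i = x_i mod 3, x_{i+1} = (x_i − a_i)/3, with x_0 = x:
  x_0 = 13/16;  a_0 = 1;  x_1 = (x_0 − 1)/3 = -1/16
  x_1 = -1/16;  a_1 = 2;  x_2 = (x_1 − 2)/3 = -11/16
  x_2 = -11/16;  a_2 = 1;  x_3 = (x_2 − 1)/3 = -9/16
Digits: (1, 2, 1).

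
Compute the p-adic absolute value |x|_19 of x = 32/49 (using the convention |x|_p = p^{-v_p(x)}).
|32/49|_19 = 1

Step 1 — compute v_19(x) by factoring powers of 19 out of the numerator and denominator: v_19(32/49) = 0. Step 2 — apply |x|_p = p^{-v_p(x)} = 19^{0} = 1.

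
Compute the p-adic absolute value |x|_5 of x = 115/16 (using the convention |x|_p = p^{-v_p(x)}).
|115/16|_5 = 1/5

Step 1 — compute v_5(x) by factoring powers of 5 out of the numerator and denominator: v_5(115/16) = 1. Step 2 — apply |x|_p = p^{-v_p(x)} = 5^{-1} = 1/5.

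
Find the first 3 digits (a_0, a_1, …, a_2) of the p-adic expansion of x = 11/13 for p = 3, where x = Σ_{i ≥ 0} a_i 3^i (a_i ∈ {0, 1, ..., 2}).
(a_0, …, a_2) = (2, 1, 0)

v_3(11/13) = 0 (numerator and denominator both coprime to 3), so x ∈ ℤ_3^×. Compute digits iteratively via a_i = x_i mod 3, x_{i+1} = (x_i − a_i)/3, with x_0 = x:
  x_0 = 11/13;  a_0 = 2;  x_1 = (x_0 − 2)/3 = -5/13
  x_1 = -5/13;  a_1 = 1;  x_2 = (x_1 − 1)/3 = -6/13
  x_2 = -6/13;  a_2 = 0;  x_3 = (x_2 − 0)/3 = -2/13
Digits: (2, 1, 0).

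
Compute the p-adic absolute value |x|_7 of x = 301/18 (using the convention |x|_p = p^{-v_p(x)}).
|301/18|_7 = 1/7

Step 1 — compute v_7(x) by factoring powers of 7 out of the numerator and denominator: v_7(301/18) = 1. Step 2 — apply |x|_p = p^{-v_p(x)} = 7^{-1} = 1/7.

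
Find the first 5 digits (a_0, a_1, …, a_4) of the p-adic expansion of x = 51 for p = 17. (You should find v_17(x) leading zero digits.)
(a_0, …, a_4) = (0, 3, 0, 0, 0)

v_17(51) = 1, so a_0 = ... = a_0 = 0. Factor out: x = 17^1 · u with u = 3 a unit in ℤ_17. Expand u iteratively via a_{v+i} = u_i mod 17, u_{i+1} = (u_i − a_{v+i})/17:
  u_0 = 3;  a_1 = 3;  u_1 = (u_0 − 3)/17 = 0
  u_1 = 0;  a_2 = 0;  u_2 = (u_1 − 0)/17 = 0
  u_2 = 0;  a_3 = 0;  u_3 = (u_2 − 0)/17 = 0
  u_3 = 0;  a_4 = 0;  u_4 = (u_3 − 0)/17 = 0
Digits: (0, 3, 0, 0, 0).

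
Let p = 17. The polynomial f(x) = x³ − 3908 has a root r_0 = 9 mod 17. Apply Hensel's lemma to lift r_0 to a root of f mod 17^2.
r_1 = 9 (mod 289)

Hensel: r_{i+1} = r_i − f(r_i)/f′(r_i) mod 17^{i+2}, where f′(x) = 3x². Iterate:
  r_0 = 9 (mod 17)
  r_1 = 9 (mod 289)
Final: r = 9 with f(r) ≡ 0 mod 17^2.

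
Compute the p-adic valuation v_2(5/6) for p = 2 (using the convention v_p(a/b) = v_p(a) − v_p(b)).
v_2(5/6) = -1

Factor powers of 2 from the numerator and denominator of the reduced fraction: 5 = 2^0 · 5 and 6 = 2^1 · 3. Apply v_p(a/b) = v_p(a) − v_p(b): v_2(5/6) = 0 − 1 = -1.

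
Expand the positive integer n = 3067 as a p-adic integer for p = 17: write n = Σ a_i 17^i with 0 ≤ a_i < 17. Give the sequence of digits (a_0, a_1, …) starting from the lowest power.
(a_0, a_1, …) = (7, 10, 10)

Repeated division by 17 gives the digits low-to-high: 3067 = 7 + 10·17^1 + 10·17^2. Digit sequence: (7, 10, 10).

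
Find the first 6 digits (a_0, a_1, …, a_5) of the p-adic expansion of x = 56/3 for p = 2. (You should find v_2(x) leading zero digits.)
(a_0, …, a_5) = (0, 0, 0, 1, 0, 1)

v_2(56/3) = 3, so a_0 = ... = a_2 = 0. Factor out: x = 2^3 · u with u = 7/3 a unit in ℤ_2. Expand u iteratively via a_{v+i} = u_i mod 2, u_{i+1} = (u_i − a_{v+i})/2:
  u_0 = 7/3;  a_3 = 1;  u_1 = (u_0 − 1)/2 = 2/3
  u_1 = 2/3;  a_4 = 0;  u_2 = (u_1 − 0)/2 = 1/3
  u_2 = 1/3;  a_5 = 1;  u_3 = (u_2 − 1)/2 = -1/3
Digits: (0, 0, 0, 1, 0, 1).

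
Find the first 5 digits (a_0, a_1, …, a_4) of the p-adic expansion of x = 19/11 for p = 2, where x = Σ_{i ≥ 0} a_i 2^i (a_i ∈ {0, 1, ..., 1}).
(a_0, …, a_4) = (1, 0, 0, 1, 1)

v_2(19/11) = 0 (numerator and denominator both coprime to 2), so x ∈ ℤ_2^×. Compute digits iteratively via a_i = x_i mod 2, x_{i+1} = (x_i − a_i)/2, with x_0 = x:
  x_0 = 19/11;  a_0 = 1;  x_1 = (x_0 − 1)/2 = 4/11
  x_1 = 4/11;  a_1 = 0;  x_2 = (x_1 − 0)/2 = 2/11
  x_2 = 2/11;  a_2 = 0;  x_3 = (x_2 − 0)/2 = 1/11
  x_3 = 1/11;  a_3 = 1;  x_4 = (x_3 − 1)/2 = -5/11
  x_4 = -5/11;  a_4 = 1;  x_5 = (x_4 − 1)/2 = -8/11
Digits: (1, 0, 0, 1, 1).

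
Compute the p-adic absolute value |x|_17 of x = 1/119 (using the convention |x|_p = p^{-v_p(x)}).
|1/119|_17 = 17

Step 1 — compute v_17(x) by factoring powers of 17 out of the numerator and denominator: v_17(1/119) = -1. Step 2 — apply |x|_p = p^{-v_p(x)} = 17^{1} = 17.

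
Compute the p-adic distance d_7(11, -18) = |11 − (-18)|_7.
d_7(11, -18) = 1

Step 1 — x − y = 11 − (-18) = 29. Step 2 — v_7(29) = 0 (factor: 29 = (7^0 · 29); the sign does not affect v_p). Step 3 — |x − y|_7 = 7^{0} = 1.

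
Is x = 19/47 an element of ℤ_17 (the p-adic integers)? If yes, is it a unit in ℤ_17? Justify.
x ∈ ℤ_17^× (unit); v_17(x) = 0

ℤ_17 = {x ∈ ℚ_17 : v_17(x) ≥ 0} and ℤ_17^× = {x ∈ ℤ_17 : v_17(x) = 0}. Here v_17(19/47) = v_17(num) − v_17(den) = 0; compare against these criteria.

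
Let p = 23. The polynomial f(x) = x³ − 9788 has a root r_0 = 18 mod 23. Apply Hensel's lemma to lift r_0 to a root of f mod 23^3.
r_2 = 5262 (mod 12167)

Hensel: r_{i+1} = r_i − f(r_i)/f′(r_i) mod 23^{i+2}, where f′(x) = 3x². Iterate:
  r_0 = 18 (mod 23)
  r_1 = 501 (mod 529)
  r_2 = 5262 (mod 12167)
Final: r = 5262 with f(r) ≡ 0 mod 23^3.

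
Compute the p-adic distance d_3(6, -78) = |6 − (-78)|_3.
d_3(6, -78) = 1/3

Step 1 — x − y = 6 − (-78) = 84. Step 2 — v_3(84) = 1 (factor: 84 = (3^1 · 28); the sign does not affect v_p). Step 3 — |x − y|_3 = 3^{-1} = 1/3.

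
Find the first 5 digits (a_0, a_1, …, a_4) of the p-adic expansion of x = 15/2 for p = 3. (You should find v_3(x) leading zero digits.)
(a_0, …, a_4) = (0, 1, 2, 1, 1)

v_3(15/2) = 1, so a_0 = ... = a_0 = 0. Factor out: x = 3^1 · u with u = 5/2 a unit in ℤ_3. Expand u iteratively via a_{v+i} = u_i mod 3, u_{i+1} = (u_i − a_{v+i})/3:
  u_0 = 5/2;  a_1 = 1;  u_1 = (u_0 − 1)/3 = 1/2
  u_1 = 1/2;  a_2 = 2;  u_2 = (u_1 − 2)/3 = -1/2
  u_2 = -1/2;  a_3 = 1;  u_3 = (u_2 − 1)/3 = -1/2
  u_3 = -1/2;  a_4 = 1;  u_4 = (u_3 − 1)/3 = -1/2
Digits: (0, 1, 2, 1, 1).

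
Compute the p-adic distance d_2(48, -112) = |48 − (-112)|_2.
d_2(48, -112) = 1/32

Step 1 — x − y = 48 − (-112) = 160. Step 2 — v_2(160) = 5 (factor: 160 = (2^5 · 5); the sign does not affect v_p). Step 3 — |x − y|_2 = 2^{-5} = 1/32.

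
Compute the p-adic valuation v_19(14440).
v_19(14440) = 2

v_19(n) is the largest exponent k such that 19^k divides n. Factor out: 14440 = 19^2 · 40. (Sign doesn't affect v_p.) So v_19(14440) = 2.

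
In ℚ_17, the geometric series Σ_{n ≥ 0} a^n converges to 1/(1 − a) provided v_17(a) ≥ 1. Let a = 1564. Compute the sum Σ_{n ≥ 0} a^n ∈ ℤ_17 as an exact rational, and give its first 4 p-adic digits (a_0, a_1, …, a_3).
Σ a^n = 1/(1 − a) = -1/1563;  first 4 digits = (1, 7, 3, 8)

v_17(a) = 1 ≥ 1, so the series converges in ℤ_17 to 1/(1 − a) = 1/(1 − 1564) = -1/1563. Expand this rational in ℤ_17: compute digits iteratively via d_i = x_i mod 17, x_{i+1} = (x_i − d_i)/17. The first 4 digits are (1, 7, 3, 8).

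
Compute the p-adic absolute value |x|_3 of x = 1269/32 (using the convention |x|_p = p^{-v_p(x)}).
|1269/32|_3 = 1/27

Step 1 — compute v_3(x) by factoring powers of 3 out of the numerator and denominator: v_3(1269/32) = 3. Step 2 — apply |x|_p = p^{-v_p(x)} = 3^{-3} = 1/27.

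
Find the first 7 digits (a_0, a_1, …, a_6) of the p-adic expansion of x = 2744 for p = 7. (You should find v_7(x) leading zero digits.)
(a_0, …, a_6) = (0, 0, 0, 1, 1, 0, 0)

v_7(2744) = 3, so a_0 = ... = a_2 = 0. Factor out: x = 7^3 · u with u = 8 a unit in ℤ_7. Expand u iteratively via a_{v+i} = u_i mod 7, u_{i+1} = (u_i − a_{v+i})/7:
  u_0 = 8;  a_3 = 1;  u_1 = (u_0 − 1)/7 = 1
  u_1 = 1;  a_4 = 1;  u_2 = (u_1 − 1)/7 = 0
  u_2 = 0;  a_5 = 0;  u_3 = (u_2 − 0)/7 = 0
  u_3 = 0;  a_6 = 0;  u_4 = (u_3 − 0)/7 = 0
Digits: (0, 0, 0, 1, 1, 0, 0).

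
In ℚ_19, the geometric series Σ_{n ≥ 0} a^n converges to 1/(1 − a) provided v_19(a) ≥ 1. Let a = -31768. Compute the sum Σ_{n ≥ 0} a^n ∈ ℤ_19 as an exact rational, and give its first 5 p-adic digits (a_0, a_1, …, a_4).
Σ a^n = 1/(1 − a) = 1/31769;  first 5 digits = (1, 0, 7, 14, 10)

v_19(a) = 2 ≥ 1, so the series converges in ℤ_19 to 1/(1 − a) = 1/(1 − (-31768)) = 1/31769. Expand this rational in ℤ_19: compute digits iteratively via d_i = x_i mod 19, x_{i+1} = (x_i − d_i)/19. The first 5 digits are (1, 0, 7, 14, 10).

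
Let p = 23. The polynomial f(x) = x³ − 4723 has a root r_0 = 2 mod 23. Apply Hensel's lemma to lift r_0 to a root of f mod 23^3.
r_2 = 7316 (mod 12167)

Hensel: r_{i+1} = r_i − f(r_i)/f′(r_i) mod 23^{i+2}, where f′(x) = 3x². Iterate:
  r_0 = 2 (mod 23)
  r_1 = 439 (mod 529)
  r_2 = 7316 (mod 12167)
Final: r = 7316 with f(r) ≡ 0 mod 23^3.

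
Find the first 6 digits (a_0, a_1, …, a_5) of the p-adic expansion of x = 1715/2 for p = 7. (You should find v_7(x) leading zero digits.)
(a_0, …, a_5) = (0, 0, 0, 6, 3, 3)

v_7(1715/2) = 3, so a_0 = ... = a_2 = 0. Factor out: x = 7^3 · u with u = 5/2 a unit in ℤ_7. Expand u iteratively via a_{v+i} = u_i mod 7, u_{i+1} = (u_i − a_{v+i})/7:
  u_0 = 5/2;  a_3 = 6;  u_1 = (u_0 − 6)/7 = -1/2
  u_1 = -1/2;  a_4 = 3;  u_2 = (u_1 − 3)/7 = -1/2
  u_2 = -1/2;  a_5 = 3;  u_3 = (u_2 − 3)/7 = -1/2
Digits: (0, 0, 0, 6, 3, 3).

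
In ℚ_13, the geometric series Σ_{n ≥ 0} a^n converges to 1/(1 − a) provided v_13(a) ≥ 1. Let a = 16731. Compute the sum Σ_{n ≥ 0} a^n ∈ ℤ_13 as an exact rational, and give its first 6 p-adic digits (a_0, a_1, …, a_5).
Σ a^n = 1/(1 − a) = -1/16730;  first 6 digits = (1, 0, 8, 7, 12, 12)

v_13(a) = 2 ≥ 1, so the series converges in ℤ_13 to 1/(1 − a) = 1/(1 − 16731) = -1/16730. Expand this rational in ℤ_13: compute digits iteratively via d_i = x_i mod 13, x_{i+1} = (x_i − d_i)/13. The first 6 digits are (1, 0, 8, 7, 12, 12).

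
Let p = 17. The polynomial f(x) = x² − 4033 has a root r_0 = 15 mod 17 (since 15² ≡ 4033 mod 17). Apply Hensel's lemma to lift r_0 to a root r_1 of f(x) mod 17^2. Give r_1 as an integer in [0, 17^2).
r_1 = 219 (mod 289)

Hensel's recurrence: r_{i+1} = r_i − f(r_i)·(f′(r_i))^{-1} mod 17^{i+2}, with f′(x) = 2x. Iterate:
  r_0 = 15 (mod 17)
  r_1 = 219 (mod 289)
Final: r_1 = 219, and one checks f(r_1) ≡ 0 mod 17^2.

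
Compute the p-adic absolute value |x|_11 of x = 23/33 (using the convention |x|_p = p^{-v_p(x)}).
|23/33|_11 = 11

Step 1 — compute v_11(x) by factoring powers of 11 out of the numerator and denominator: v_11(23/33) = -1. Step 2 — apply |x|_p = p^{-v_p(x)} = 11^{1} = 11.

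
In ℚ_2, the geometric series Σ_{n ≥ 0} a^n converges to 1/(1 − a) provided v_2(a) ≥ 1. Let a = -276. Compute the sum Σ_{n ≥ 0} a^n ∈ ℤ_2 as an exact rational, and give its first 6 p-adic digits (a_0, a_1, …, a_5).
Σ a^n = 1/(1 − a) = 1/277;  first 6 digits = (1, 0, 1, 1, 1, 1)

v_2(a) = 2 ≥ 1, so the series converges in ℤ_2 to 1/(1 − a) = 1/(1 − (-276)) = 1/277. Expand this rational in ℤ_2: compute digits iteratively via d_i = x_i mod 2, x_{i+1} = (x_i − d_i)/2. The first 6 digits are (1, 0, 1, 1, 1, 1).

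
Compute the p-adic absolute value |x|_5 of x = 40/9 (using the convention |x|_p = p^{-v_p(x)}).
|40/9|_5 = 1/5

Step 1 — compute v_5(x) by factoring powers of 5 out of the numerator and denominator: v_5(40/9) = 1. Step 2 — apply |x|_p = p^{-v_p(x)} = 5^{-1} = 1/5.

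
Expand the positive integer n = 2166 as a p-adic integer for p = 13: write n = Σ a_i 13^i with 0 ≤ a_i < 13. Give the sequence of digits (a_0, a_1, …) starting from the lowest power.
(a_0, a_1, …) = (8, 10, 12)

Repeated division by 13 gives the digits low-to-high: 2166 = 8 + 10·13^1 + 12·13^2. Digit sequence: (8, 10, 12).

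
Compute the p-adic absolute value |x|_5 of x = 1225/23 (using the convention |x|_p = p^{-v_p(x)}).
|1225/23|_5 = 1/25

Step 1 — compute v_5(x) by factoring powers of 5 out of the numerator and denominator: v_5(1225/23) = 2. Step 2 — apply |x|_p = p^{-v_p(x)} = 5^{-2} = 1/25.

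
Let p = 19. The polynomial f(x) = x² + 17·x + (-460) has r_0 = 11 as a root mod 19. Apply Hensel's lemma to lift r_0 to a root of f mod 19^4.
r_3 = 74168 (mod 130321)

Hensel: r_{i+1} = r_i − f(r_i)·(f′(r_i))^{-1} mod 19^{i+2}, f′(x) = 2x + 17. Iterate:
  r_0 = 11 (mod 19)
  r_1 = 163 (mod 361)
  r_2 = 5578 (mod 6859)
  r_3 = 74168 (mod 130321)
Final: r = 74168 satisfies f(r) ≡ 0 mod 19^4.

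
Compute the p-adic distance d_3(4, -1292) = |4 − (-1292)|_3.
d_3(4, -1292) = 1/81

Step 1 — x − y = 4 − (-1292) = 1296. Step 2 — v_3(1296) = 4 (factor: 1296 = (3^4 · 16); the sign does not affect v_p). Step 3 — |x − y|_3 = 3^{-4} = 1/81.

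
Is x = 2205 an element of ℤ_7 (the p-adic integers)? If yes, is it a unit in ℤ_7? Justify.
x ∈ ℤ_7 but not a unit; v_7(x) = 2 > 0

ℤ_7 = {x ∈ ℚ_7 : v_7(x) ≥ 0} and ℤ_7^× = {x ∈ ℤ_7 : v_7(x) = 0}. Here v_7(2205) = v_7(num) − v_7(den) = 2; compare against these criteria.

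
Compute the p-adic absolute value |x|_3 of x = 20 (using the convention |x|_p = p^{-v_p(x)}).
|20|_3 = 1

Step 1 — compute v_3(x) by factoring powers of 3 out of the numerator and denominator: v_3(20) = 0. Step 2 — apply |x|_p = p^{-v_p(x)} = 3^{0} = 1.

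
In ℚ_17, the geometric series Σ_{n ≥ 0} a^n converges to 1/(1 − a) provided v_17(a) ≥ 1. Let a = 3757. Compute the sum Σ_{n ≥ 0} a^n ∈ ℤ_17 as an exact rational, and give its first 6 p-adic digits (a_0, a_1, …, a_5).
Σ a^n = 1/(1 − a) = -1/3756;  first 6 digits = (1, 0, 13, 0, 16, 9)

v_17(a) = 2 ≥ 1, so the series converges in ℤ_17 to 1/(1 − a) = 1/(1 − 3757) = -1/3756. Expand this rational in ℤ_17: compute digits iteratively via d_i = x_i mod 17, x_{i+1} = (x_i − d_i)/17. The first 6 digits are (1, 0, 13, 0, 16, 9).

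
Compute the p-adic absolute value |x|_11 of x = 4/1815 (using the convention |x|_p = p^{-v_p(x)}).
|4/1815|_11 = 121

Step 1 — compute v_11(x) by factoring powers of 11 out of the numerator and denominator: v_11(4/1815) = -2. Step 2 — apply |x|_p = p^{-v_p(x)} = 11^{2} = 121.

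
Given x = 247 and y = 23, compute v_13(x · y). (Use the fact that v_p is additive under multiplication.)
v_13(5681) = 1

v_p(x) = 1 (factor: 247 = 13^1 · 19); v_p(y) = 0 (factor: 23 = 13^0 · 23). Additivity: v_p(xy) = v_p(x) + v_p(y) = 1 + 0 = 1. (Direct check: xy = 5681 = 13^1 · (437).)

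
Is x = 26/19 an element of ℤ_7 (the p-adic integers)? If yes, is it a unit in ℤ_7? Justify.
x ∈ ℤ_7^× (unit); v_7(x) = 0

ℤ_7 = {x ∈ ℚ_7 : v_7(x) ≥ 0} and ℤ_7^× = {x ∈ ℤ_7 : v_7(x) = 0}. Here v_7(26/19) = v_7(num) − v_7(den) = 0; compare against these criteria.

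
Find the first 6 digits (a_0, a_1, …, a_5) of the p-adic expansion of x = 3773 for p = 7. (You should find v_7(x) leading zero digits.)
(a_0, …, a_5) = (0, 0, 0, 4, 1, 0)

v_7(3773) = 3, so a_0 = ... = a_2 = 0. Factor out: x = 7^3 · u with u = 11 a unit in ℤ_7. Expand u iteratively via a_{v+i} = u_i mod 7, u_{i+1} = (u_i − a_{v+i})/7:
  u_0 = 11;  a_3 = 4;  u_1 = (u_0 − 4)/7 = 1
  u_1 = 1;  a_4 = 1;  u_2 = (u_1 − 1)/7 = 0
  u_2 = 0;  a_5 = 0;  u_3 = (u_2 − 0)/7 = 0
Digits: (0, 0, 0, 4, 1, 0).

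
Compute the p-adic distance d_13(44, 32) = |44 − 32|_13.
d_13(44, 32) = 1

Step 1 — x − y = 44 − 32 = 12. Step 2 — v_13(12) = 0 (factor: 12 = (13^0 · 12); the sign does not affect v_p). Step 3 — |x − y|_13 = 13^{0} = 1.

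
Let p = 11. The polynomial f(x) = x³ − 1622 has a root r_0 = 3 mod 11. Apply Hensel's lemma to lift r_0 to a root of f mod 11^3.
r_2 = 1290 (mod 1331)

Hensel: r_{i+1} = r_i − f(r_i)/f′(r_i) mod 11^{i+2}, where f′(x) = 3x². Iterate:
  r_0 = 3 (mod 11)
  r_1 = 80 (mod 121)
  r_2 = 1290 (mod 1331)
Final: r = 1290 with f(r) ≡ 0 mod 11^3.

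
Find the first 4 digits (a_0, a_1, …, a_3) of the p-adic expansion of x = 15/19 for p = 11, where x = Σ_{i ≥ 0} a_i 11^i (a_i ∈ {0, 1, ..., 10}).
(a_0, …, a_3) = (6, 3, 2, 5)

v_11(15/19) = 0 (numerator and denominator both coprime to 11), so x ∈ ℤ_11^×. Compute digits iteratively via a_i = x_i mod 11, x_{i+1} = (x_i − a_i)/11, with x_0 = x:
  x_0 = 15/19;  a_0 = 6;  x_1 = (x_0 − 6)/11 = -9/19
  x_1 = -9/19;  a_1 = 3;  x_2 = (x_1 − 3)/11 = -6/19
  x_2 = -6/19;  a_2 = 2;  x_3 = (x_2 − 2)/11 = -4/19
  x_3 = -4/19;  a_3 = 5;  x_4 = (x_3 − 5)/11 = -9/19
Digits: (6, 3, 2, 5).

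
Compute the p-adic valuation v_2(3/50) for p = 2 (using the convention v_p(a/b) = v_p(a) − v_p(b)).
v_2(3/50) = -1

Factor powers of 2 from the numerator and denominator of the reduced fraction: 3 = 2^0 · 3 and 50 = 2^1 · 25. Apply v_p(a/b) = v_p(a) − v_p(b): v_2(3/50) = 0 − 1 = -1.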